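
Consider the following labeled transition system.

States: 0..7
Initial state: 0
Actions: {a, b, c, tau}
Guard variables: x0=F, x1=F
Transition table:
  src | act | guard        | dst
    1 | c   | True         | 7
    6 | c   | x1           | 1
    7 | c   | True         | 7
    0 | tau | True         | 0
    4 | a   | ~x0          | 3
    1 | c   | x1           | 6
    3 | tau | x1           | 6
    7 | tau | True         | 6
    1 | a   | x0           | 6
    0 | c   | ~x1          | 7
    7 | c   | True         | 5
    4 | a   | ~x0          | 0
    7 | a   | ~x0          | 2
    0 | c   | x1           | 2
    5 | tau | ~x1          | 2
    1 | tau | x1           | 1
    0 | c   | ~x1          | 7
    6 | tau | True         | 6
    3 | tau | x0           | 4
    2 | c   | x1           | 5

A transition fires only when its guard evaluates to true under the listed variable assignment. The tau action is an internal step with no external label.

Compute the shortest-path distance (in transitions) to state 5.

Answer: 2

Working:
Breadth-first toward 5:
  L0 = {0}
  L1 = {7}
  L2 = {2,5,6}
first hit 5 at d=2 via c·c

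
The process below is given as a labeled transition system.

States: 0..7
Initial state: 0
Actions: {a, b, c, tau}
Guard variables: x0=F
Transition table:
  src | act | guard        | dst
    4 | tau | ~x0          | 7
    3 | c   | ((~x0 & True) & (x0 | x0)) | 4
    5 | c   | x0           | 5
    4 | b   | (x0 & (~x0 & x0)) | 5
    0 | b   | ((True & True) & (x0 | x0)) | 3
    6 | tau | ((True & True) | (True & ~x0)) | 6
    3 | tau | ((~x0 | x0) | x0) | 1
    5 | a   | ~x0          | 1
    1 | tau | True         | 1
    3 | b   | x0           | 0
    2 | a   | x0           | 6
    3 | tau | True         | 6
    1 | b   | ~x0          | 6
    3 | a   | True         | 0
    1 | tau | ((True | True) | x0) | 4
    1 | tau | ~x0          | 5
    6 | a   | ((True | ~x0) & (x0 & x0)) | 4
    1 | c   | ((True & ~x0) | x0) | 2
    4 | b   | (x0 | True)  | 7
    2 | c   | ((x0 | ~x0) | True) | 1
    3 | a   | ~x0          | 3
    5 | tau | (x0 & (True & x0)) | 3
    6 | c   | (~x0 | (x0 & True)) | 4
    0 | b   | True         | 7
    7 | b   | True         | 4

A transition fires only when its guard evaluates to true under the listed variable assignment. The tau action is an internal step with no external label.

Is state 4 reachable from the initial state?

Guard filter leaves 17 enabled edge(s).
Layer 0: {0}
Layer 1: {7}  now seen {0,7}
Layer 2: {4}  now seen {0,4,7}
Reachable = {0,4,7}
witness 4: b·b

Answer: REACHABLE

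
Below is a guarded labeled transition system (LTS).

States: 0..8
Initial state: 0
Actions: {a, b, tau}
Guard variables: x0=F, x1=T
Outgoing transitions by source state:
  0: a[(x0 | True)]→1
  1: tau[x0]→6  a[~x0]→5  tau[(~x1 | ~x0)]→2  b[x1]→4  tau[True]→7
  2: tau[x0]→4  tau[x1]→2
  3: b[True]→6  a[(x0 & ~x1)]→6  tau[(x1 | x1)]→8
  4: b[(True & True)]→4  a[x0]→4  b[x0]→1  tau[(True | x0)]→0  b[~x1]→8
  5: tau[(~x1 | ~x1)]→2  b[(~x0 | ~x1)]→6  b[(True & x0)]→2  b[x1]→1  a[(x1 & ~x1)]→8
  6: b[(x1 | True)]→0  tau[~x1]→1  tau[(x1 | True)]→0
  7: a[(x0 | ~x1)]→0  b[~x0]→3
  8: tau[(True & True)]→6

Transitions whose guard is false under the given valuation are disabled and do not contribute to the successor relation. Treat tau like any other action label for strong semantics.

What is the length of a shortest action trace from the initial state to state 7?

BFS to 7:
  Layer 0: {0}
  Layer 1: {1}
  Layer 2: {2,4,5,7}
7 enters at depth 2; path a·tau

Answer: 2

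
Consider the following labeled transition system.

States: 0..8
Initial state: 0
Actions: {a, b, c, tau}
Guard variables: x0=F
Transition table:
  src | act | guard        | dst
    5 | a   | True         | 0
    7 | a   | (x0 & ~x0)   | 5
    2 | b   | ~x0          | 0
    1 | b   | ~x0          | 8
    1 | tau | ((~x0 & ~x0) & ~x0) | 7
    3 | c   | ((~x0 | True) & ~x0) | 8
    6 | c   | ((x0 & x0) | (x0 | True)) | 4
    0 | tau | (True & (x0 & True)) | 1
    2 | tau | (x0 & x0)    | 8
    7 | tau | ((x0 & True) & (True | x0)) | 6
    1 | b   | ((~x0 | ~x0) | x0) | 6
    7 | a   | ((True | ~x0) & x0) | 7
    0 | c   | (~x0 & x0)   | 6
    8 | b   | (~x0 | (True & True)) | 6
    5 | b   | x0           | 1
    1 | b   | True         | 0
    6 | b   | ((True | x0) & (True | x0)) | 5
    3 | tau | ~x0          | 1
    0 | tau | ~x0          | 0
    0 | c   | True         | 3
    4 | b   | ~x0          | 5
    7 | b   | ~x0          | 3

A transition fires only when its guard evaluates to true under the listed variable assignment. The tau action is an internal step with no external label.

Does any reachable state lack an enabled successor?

Answer: DEADLOCK-FREE

Trace:
Reachable = {0,1,3,4,5,6,7,8}
  0: c→3  tau→0  [deg 2]
  1: b→0  b→6  b→8  tau→7  [deg 4]
  3: c→8  tau→1  [deg 2]
  4: b→5  [deg 1]
  5: a→0  [deg 1]
  6: b→5  c→4  [deg 2]
  7: b→3  [deg 1]
  8: b→6  [deg 1]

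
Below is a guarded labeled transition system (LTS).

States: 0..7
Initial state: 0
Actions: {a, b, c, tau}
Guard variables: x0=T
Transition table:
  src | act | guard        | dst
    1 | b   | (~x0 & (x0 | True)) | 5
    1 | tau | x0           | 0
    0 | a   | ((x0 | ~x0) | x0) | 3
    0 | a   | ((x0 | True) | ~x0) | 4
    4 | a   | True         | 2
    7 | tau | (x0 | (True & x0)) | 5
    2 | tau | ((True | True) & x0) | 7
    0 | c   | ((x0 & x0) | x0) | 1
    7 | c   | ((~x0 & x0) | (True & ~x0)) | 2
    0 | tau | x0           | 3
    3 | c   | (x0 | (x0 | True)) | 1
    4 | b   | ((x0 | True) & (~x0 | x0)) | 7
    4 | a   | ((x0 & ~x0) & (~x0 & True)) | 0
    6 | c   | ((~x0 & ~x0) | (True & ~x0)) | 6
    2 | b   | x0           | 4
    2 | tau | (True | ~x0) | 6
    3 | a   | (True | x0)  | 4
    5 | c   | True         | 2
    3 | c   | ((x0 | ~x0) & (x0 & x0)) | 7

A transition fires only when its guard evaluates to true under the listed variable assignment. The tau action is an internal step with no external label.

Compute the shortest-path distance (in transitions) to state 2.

Breadth-first toward 2:
  Layer 0: {0}
  Layer 1: {1,3,4}
  Layer 2: {2,7}
depth(2)=2, e.g. a·a

Answer: 2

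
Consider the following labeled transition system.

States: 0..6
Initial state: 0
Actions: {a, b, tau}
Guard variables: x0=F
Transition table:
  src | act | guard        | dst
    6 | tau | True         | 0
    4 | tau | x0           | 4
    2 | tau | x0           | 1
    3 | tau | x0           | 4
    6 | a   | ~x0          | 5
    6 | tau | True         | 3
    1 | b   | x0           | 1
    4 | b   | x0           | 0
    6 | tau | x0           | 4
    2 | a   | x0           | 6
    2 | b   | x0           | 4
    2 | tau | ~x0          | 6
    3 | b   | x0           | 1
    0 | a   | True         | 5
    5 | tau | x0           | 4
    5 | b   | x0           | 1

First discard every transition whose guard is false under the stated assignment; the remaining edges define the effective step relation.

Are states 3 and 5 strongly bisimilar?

Compute ~ classes (split until stable):
  P[0] = {{0,1,2,3,4,5,6}}
  P[1] = {{0},{1,3,4,5},{2},{6}}
stable after 2 split(s): 4 block(s)
3∈{1,3,4,5}, 5∈{1,3,4,5}

Answer: BISIMILAR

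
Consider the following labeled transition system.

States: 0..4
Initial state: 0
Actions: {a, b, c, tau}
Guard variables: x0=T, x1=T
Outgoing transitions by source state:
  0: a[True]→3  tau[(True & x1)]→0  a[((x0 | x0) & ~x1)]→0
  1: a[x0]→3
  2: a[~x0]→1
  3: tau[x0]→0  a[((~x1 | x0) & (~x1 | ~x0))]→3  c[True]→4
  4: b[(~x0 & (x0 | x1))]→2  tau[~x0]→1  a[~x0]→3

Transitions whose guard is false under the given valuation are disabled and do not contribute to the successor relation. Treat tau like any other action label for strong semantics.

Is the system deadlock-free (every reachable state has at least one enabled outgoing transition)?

Reach set: {0,3,4}
  0: a→3  tau→0  [2 exit(s)]
  3: c→4  tau→0  [2 exit(s)]
  4: ∅  [STUCK]
trace reaching 4: a·c

Answer: DEADLOCK at state 4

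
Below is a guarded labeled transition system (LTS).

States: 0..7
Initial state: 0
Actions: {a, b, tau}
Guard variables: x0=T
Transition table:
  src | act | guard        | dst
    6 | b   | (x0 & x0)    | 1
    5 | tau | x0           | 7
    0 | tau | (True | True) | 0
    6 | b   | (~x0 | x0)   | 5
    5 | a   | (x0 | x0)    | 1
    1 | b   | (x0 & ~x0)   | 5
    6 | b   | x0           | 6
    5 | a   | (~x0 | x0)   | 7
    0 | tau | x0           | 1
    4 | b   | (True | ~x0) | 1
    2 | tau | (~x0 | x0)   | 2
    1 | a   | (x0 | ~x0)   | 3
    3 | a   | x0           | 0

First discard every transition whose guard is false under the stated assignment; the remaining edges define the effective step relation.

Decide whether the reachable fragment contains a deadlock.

Reach set: {0,1,3}
  0: tau→0  tau→1  [deg 2]
  1: a→3  [deg 1]
  3: a→0  [deg 1]

Answer: DEADLOCK-FREE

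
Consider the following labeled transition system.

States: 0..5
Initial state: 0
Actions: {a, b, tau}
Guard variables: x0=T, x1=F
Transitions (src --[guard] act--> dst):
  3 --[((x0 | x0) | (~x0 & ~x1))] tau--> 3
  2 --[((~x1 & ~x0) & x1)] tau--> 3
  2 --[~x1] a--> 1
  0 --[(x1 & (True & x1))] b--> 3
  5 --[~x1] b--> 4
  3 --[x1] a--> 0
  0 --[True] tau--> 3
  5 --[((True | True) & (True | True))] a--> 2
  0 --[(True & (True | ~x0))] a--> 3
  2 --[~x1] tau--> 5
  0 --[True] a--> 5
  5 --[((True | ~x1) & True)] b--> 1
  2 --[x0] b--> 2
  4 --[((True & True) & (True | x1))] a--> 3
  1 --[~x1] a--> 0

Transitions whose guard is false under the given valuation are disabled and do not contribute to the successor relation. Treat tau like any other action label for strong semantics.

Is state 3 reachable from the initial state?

Answer: REACHABLE

Analysis:
Guard filter leaves 12 enabled edge(s).
L0 = {0}
L1 = {3,5}  cumulative {0,3,5}
L2 = {1,2,4}  cumulative {0,1,2,3,4,5}
Reach set: {0,1,2,3,4,5}
trace reaching 3: tau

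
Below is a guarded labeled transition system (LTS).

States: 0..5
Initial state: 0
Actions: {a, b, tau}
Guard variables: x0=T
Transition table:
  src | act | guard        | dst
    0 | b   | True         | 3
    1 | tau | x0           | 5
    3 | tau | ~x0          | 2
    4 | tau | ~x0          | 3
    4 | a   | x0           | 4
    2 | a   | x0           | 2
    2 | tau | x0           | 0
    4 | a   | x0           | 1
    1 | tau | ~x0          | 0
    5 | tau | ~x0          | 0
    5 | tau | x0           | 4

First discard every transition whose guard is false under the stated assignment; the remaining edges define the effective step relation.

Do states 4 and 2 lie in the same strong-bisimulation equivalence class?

Answer: NOT BISIMILAR

Analysis:
Refine partition for ~:
  P[0] = {{0,1,2,3,4,5}}
  P[1] = {{0},{1,5},{2},{3},{4}}
  P[2] = {{0},{1},{2},{3},{4},{5}}
stable after 3 split(s): 6 block(s)
class of 4: {4}; class of 2: {2}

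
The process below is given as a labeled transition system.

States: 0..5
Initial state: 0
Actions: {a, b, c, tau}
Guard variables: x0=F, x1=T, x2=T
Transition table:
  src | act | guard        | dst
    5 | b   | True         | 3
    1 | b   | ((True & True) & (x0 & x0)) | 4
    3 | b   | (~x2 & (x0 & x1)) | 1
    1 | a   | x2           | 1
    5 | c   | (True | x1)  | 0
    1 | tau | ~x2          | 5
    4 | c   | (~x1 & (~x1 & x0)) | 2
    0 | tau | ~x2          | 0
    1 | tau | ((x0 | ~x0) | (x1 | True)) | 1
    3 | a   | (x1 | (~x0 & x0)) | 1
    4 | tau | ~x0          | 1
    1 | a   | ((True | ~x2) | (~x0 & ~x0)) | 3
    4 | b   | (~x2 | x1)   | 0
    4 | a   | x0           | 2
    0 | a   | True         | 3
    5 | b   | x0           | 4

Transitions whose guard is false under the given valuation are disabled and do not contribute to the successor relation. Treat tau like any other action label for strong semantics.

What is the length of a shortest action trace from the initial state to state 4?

Answer: UNREACHABLE

Analysis:
Layered search for 4:
  L0 = {0}
  L1 = {3}
  L2 = {1}
4 never appears.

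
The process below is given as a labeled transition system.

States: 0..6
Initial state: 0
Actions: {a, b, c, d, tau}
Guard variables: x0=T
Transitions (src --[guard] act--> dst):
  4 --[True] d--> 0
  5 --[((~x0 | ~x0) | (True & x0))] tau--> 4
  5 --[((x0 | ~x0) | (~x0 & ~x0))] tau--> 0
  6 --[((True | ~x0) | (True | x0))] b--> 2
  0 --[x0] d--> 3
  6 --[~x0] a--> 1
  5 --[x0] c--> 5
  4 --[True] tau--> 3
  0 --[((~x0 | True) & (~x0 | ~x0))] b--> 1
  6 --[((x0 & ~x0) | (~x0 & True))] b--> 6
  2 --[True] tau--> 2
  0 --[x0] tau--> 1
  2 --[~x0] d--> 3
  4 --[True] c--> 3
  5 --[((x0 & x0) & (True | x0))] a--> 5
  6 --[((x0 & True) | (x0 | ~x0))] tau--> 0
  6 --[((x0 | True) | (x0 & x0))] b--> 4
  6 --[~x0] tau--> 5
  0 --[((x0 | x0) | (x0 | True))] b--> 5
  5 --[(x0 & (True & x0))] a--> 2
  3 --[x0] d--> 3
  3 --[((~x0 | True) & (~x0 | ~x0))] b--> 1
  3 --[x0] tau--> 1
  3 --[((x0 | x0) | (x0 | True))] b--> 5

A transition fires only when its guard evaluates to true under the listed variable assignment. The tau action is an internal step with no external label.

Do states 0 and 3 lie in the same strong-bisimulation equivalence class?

Answer: BISIMILAR

Analysis:
Refine partition for ~:
  P[0] = {{0,1,2,3,4,5,6}}
  P[1] = {{0,3},{1},{2},{4},{5},{6}}
6 equivalence class(es) (converged in 2)
0∈{0,3}, 3∈{0,3}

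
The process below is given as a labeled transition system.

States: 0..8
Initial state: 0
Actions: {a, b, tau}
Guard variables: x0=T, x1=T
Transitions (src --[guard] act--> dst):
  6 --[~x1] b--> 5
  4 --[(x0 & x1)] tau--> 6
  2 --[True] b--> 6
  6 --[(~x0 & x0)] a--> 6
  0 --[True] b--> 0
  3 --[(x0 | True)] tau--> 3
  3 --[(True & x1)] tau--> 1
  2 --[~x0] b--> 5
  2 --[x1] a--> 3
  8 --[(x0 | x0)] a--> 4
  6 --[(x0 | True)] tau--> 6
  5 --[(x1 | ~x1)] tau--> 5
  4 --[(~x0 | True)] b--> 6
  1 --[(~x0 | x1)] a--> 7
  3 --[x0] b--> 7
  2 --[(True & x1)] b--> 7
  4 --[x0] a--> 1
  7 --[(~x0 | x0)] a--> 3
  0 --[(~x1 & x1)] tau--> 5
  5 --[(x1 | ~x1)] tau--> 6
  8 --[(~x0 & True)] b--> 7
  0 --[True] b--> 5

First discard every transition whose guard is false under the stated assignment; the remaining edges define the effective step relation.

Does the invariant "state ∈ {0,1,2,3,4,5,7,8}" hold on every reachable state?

Answer: INVARIANT VIOLATED at state 6

Trace:
Safe = {0,1,2,3,4,5,7,8}
R = {0,5,6}
  0: ok
  5: ok
  6: ✗ unsafe
witness against invariant: b·tau → 6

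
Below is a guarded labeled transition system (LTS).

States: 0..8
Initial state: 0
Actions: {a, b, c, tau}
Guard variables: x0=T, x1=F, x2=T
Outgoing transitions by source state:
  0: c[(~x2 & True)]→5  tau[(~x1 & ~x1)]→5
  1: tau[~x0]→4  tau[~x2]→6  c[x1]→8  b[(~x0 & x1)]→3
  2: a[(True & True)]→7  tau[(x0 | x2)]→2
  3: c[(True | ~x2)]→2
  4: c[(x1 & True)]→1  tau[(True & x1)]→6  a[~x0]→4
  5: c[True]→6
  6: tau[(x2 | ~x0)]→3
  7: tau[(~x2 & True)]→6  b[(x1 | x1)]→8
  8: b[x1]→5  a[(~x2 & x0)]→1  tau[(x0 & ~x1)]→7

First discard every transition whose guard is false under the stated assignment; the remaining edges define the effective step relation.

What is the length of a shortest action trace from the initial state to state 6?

Breadth-first toward 6:
  L0 = {0}
  L1 = {5}
  L2 = {6}
6 enters at depth 2; path tau·c

Answer: 2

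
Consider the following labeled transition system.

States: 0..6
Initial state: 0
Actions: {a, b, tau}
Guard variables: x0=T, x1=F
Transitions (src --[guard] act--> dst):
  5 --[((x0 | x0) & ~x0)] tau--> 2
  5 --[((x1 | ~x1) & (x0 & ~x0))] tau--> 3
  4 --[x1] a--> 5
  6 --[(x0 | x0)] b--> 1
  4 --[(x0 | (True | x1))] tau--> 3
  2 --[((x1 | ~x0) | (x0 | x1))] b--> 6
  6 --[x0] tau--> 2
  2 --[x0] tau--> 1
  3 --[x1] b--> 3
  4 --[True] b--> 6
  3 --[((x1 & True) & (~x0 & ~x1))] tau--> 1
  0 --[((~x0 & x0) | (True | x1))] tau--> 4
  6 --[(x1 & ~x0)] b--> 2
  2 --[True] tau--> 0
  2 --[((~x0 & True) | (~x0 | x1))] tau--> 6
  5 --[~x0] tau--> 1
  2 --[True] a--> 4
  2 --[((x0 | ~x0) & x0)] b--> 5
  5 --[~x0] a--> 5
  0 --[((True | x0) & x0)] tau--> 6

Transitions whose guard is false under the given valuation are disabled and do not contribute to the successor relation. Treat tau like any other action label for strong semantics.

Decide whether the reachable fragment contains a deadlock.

R = {0,1,2,3,4,5,6}
  0: tau→4  tau→6  [2 exit(s)]
  1: ∅  [no exit]
  2: a→4  b→5  b→6  tau→0  tau→1  [5 exit(s)]
  3: ∅  [no exit]
  4: b→6  tau→3  [2 exit(s)]
  5: ∅  [no exit]
  6: b→1  tau→2  [2 exit(s)]
Path to 1: tau·b

Answer: DEADLOCK at state 1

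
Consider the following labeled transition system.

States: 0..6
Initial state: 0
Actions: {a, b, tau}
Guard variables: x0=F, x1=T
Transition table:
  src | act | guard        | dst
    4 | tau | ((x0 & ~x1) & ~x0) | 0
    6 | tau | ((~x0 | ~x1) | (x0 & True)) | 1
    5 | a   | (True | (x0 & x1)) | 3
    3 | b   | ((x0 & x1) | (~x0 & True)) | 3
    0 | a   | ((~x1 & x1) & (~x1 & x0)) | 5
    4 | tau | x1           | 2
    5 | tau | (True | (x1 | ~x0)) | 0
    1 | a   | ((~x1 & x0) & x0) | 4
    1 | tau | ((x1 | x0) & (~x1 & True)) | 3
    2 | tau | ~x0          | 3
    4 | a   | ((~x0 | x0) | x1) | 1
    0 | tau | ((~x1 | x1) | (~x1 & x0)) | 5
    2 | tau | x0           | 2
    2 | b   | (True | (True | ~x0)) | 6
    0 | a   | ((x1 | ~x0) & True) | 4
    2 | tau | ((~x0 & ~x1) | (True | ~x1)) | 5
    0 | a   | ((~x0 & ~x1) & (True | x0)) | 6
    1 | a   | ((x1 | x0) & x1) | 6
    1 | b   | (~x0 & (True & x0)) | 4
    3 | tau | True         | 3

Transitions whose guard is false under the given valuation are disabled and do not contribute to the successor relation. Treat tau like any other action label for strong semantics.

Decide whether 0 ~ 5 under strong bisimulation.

Answer: NOT BISIMILAR

Analysis:
Refine partition for ~:
  round 0: {{0,1,2,3,4,5,6}}
  round 1: {{0,4,5},{1},{2,3},{6}}
  round 2: {{0},{1},{2},{3},{4},{5},{6}}
7 equivalence class(es) (converged in 3)
0∈{0}, 5∈{5}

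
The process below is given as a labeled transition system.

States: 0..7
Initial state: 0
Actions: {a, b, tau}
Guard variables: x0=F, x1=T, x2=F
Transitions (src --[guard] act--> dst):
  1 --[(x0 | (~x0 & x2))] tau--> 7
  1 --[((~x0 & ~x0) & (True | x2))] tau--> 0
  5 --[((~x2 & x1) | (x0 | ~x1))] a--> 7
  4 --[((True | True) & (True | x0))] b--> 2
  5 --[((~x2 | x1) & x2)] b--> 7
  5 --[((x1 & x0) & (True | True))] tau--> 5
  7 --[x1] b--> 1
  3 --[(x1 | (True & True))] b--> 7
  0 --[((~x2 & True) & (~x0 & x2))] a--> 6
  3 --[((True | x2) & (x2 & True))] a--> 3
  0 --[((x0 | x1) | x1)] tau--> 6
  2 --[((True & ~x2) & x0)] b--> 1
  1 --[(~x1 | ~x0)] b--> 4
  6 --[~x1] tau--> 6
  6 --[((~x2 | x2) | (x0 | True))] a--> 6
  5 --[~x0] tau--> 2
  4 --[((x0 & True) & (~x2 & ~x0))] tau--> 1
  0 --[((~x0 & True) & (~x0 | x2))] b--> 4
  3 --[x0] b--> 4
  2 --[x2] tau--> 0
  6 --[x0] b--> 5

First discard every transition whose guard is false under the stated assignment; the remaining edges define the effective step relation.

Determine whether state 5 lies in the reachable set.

Answer: UNREACHABLE

Working:
Guard filter leaves 10 enabled edge(s).
depth 0: {0}
depth 1: {4,6}  cumulative {0,4,6}
depth 2: {2}  cumulative {0,2,4,6}
Reach set: {0,2,4,6}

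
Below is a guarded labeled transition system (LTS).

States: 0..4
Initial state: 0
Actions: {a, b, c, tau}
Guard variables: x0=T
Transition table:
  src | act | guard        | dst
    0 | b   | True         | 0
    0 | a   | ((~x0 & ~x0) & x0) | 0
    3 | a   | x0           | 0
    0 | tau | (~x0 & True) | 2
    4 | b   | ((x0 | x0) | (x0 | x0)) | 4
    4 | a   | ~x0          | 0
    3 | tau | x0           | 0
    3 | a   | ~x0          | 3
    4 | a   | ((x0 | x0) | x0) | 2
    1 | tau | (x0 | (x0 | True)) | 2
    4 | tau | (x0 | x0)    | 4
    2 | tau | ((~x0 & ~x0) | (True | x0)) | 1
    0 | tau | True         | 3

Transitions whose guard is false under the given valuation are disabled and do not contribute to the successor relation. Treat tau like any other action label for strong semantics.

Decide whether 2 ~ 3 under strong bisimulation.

Bisimulation quotient by refinement:
  round 0: {{0,1,2,3,4}}
  round 1: {{0},{1,2},{3},{4}}
Fixed point at round 2; 4 class(es).
class of 2: {1,2}; class of 3: {3}

Answer: NOT BISIMILAR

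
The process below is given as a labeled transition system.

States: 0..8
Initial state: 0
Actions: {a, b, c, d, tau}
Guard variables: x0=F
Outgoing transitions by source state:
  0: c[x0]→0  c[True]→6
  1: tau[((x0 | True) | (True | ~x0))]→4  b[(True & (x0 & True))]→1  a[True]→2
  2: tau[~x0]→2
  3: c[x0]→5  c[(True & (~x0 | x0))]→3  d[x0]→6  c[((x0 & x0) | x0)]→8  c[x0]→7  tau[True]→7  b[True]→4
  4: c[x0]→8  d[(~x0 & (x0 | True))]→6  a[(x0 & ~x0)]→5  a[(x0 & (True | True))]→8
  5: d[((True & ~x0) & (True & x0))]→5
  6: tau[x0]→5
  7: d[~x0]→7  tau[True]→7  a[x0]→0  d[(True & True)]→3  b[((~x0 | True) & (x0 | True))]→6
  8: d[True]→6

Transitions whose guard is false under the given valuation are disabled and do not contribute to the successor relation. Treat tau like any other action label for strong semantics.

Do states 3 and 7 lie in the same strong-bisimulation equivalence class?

Answer: NOT BISIMILAR

Trace:
Bisimulation quotient by refinement:
  P[0] = {{0,1,2,3,4,5,6,7,8}}
  P[1] = {{0},{1},{2},{3},{4,8},{5,6},{7}}
stable after 2 split(s): 7 block(s)
[3]={3}  [7]={7}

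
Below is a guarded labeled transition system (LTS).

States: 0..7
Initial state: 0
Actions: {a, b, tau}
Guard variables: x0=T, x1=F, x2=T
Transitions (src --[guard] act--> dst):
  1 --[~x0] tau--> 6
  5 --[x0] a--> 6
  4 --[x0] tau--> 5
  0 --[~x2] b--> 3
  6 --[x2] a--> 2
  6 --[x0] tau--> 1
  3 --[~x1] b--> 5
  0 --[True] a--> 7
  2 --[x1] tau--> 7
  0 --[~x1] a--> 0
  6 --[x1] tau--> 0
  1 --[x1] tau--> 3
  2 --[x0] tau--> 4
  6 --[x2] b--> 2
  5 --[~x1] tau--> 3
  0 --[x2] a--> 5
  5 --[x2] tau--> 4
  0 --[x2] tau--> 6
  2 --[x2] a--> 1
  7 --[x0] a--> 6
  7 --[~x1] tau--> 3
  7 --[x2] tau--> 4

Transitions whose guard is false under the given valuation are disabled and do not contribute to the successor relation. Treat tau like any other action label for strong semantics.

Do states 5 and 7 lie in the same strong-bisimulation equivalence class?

Refine partition for ~:
  P[0] = {{0,1,2,3,4,5,6,7}}
  P[1] = {{0,2,5,7},{1},{3},{4},{6}}
  P[2] = {{0},{1},{2},{3},{4},{5,7},{6}}
7 equivalence class(es) (converged in 3)
class of 5: {5,7}; class of 7: {5,7}

Answer: BISIMILAR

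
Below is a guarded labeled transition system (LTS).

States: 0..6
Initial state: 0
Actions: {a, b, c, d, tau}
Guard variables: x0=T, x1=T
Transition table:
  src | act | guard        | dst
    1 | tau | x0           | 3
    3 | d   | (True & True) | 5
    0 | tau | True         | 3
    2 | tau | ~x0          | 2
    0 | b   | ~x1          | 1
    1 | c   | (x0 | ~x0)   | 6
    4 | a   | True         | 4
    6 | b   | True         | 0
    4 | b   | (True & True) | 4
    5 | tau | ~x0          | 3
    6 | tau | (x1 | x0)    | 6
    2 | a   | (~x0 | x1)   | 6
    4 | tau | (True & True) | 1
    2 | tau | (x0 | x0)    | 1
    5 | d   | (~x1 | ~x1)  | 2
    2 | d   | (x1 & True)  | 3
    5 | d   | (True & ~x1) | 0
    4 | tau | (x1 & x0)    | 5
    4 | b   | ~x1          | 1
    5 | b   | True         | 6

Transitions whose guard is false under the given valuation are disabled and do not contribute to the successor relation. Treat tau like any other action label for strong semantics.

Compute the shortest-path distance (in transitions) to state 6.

Breadth-first toward 6:
  Layer 0: {0}
  Layer 1: {3}
  Layer 2: {5}
  Layer 3: {6}
6 enters at depth 3; path tau·d·b

Answer: 3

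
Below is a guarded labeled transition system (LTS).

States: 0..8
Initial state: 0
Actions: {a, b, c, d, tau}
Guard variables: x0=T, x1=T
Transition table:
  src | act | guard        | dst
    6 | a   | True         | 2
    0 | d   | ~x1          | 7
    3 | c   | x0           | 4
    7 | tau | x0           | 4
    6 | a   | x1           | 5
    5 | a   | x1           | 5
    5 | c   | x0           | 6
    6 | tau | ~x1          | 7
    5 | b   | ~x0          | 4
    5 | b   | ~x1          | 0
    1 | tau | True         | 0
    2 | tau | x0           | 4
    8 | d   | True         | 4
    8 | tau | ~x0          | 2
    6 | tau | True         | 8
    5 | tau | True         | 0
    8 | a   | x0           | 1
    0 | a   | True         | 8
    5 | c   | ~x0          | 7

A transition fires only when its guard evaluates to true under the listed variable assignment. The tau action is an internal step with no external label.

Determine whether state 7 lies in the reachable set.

Answer: UNREACHABLE

Analysis:
After dropping false guards: 13 live edges.
Layer 0: {0}
Layer 1: {8}  cumulative {0,8}
Layer 2: {1,4}  cumulative {0,1,4,8}
R = {0,1,4,8}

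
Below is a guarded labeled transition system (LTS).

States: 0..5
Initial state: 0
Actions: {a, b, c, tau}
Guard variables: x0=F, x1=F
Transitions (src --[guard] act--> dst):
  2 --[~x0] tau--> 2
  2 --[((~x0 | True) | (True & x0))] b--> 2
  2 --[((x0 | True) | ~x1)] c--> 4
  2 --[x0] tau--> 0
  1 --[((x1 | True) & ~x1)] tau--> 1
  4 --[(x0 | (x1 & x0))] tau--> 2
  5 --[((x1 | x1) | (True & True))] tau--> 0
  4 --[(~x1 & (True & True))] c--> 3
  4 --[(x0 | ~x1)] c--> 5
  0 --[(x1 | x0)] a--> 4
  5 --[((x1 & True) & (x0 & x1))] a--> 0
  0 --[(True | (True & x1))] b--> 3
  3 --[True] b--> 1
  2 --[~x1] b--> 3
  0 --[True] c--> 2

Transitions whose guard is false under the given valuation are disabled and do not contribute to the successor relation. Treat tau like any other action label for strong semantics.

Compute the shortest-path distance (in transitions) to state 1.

Answer: 2

Analysis:
Breadth-first toward 1:
  L0 = {0}
  L1 = {2,3}
  L2 = {1,4}
first hit 1 at d=2 via b·b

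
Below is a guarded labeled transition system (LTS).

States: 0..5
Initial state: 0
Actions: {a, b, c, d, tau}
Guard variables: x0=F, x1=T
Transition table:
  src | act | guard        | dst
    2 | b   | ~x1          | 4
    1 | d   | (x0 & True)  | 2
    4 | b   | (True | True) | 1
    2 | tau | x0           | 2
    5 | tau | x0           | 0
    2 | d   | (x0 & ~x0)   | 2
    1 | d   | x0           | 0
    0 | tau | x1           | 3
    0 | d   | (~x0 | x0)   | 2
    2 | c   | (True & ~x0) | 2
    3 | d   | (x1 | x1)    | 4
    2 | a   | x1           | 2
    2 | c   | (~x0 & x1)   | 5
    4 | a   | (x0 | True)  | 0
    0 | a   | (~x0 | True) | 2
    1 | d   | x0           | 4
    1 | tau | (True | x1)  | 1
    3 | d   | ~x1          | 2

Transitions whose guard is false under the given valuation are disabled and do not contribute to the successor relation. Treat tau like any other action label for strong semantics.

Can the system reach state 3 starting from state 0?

Answer: REACHABLE

Analysis:
10 transition(s) survive guard evaluation.
L0 = {0}
L1 = {2,3}  cumulative {0,2,3}
L2 = {4,5}  cumulative {0,2,3,4,5}
L3 = {1}  cumulative {0,1,2,3,4,5}
R = {0,1,2,3,4,5}
witness 3: tau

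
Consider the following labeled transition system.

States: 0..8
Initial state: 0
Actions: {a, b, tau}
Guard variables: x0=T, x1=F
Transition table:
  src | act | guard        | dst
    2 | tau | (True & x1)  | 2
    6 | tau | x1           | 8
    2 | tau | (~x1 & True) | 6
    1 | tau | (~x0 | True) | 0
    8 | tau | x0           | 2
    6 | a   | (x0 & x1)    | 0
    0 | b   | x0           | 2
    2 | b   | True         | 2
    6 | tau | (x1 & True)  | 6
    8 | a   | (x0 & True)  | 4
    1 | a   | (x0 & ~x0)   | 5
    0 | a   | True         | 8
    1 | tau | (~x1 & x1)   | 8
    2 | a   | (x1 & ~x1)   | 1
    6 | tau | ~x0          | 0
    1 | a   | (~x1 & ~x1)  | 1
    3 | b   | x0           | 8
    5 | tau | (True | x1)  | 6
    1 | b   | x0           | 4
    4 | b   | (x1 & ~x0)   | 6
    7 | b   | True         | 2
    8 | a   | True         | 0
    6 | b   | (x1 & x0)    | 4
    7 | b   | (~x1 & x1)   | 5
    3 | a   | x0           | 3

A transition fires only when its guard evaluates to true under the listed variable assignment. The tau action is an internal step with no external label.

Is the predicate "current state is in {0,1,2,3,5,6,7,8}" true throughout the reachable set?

Inv-set: {0,1,2,3,5,6,7,8}
Reachable = {0,2,4,6,8}
  0: ok
  2: ok
  4: VIOLATES
  6: ok
  8: ok
reach 4 via a·a — violates

Answer: INVARIANT VIOLATED at state 4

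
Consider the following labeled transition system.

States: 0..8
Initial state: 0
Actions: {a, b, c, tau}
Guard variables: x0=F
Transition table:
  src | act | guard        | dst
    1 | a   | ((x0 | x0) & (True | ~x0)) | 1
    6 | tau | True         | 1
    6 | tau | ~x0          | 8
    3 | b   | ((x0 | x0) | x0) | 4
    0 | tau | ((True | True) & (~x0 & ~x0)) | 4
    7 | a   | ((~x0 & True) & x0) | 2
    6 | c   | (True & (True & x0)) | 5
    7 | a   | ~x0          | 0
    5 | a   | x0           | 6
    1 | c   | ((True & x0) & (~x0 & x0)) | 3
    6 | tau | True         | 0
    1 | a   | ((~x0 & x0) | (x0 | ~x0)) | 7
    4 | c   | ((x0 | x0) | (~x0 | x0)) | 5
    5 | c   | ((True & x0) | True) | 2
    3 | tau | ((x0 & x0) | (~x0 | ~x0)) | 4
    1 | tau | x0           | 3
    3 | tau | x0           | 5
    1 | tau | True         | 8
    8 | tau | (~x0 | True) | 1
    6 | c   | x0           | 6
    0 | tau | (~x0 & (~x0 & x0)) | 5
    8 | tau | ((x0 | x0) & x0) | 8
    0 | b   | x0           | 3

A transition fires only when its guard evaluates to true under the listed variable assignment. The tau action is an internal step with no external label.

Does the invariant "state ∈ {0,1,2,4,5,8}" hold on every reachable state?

Safe = {0,1,2,4,5,8}
Reach set: {0,2,4,5}
  0: safe
  2: safe
  4: safe
  5: safe

Answer: INVARIANT HOLDS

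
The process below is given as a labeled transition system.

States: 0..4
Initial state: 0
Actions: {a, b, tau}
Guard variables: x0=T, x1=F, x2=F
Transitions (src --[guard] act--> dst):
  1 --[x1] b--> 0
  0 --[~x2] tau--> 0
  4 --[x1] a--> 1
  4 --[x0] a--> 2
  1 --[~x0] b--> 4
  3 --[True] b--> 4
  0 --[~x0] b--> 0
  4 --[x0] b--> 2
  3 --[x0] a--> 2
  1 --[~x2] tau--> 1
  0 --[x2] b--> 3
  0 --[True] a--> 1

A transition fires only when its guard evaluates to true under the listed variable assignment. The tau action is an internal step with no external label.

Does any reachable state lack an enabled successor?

Reachable = {0,1}
  0: a→1  tau→0  [2 exit(s)]
  1: tau→1  [1 exit(s)]

Answer: DEADLOCK-FREE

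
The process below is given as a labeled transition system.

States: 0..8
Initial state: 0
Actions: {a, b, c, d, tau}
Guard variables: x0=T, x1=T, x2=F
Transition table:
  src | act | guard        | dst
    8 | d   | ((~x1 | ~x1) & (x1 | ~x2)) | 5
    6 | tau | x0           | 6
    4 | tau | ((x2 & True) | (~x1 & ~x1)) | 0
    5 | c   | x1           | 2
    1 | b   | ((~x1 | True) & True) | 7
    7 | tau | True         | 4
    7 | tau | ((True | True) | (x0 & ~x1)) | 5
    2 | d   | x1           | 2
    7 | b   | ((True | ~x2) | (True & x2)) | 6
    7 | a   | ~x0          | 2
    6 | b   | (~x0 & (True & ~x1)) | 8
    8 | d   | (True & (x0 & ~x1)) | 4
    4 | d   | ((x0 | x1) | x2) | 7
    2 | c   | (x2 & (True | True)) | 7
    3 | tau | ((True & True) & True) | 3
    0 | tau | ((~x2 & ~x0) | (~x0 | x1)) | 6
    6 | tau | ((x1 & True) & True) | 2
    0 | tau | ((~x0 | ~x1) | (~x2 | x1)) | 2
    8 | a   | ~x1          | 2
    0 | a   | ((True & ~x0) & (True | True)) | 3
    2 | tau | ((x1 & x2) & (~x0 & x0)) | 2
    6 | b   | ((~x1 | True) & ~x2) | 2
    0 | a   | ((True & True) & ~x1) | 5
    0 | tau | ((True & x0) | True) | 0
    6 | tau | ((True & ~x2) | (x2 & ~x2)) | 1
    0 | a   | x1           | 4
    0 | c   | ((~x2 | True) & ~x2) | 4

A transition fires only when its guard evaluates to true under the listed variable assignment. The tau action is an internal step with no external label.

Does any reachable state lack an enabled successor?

Answer: DEADLOCK-FREE

Working:
Reachable = {0,1,2,4,5,6,7}
  0: a→4  c→4  tau→0  tau→2  tau→6  [5 exit(s)]
  1: b→7  [1 exit(s)]
  2: d→2  [1 exit(s)]
  4: d→7  [1 exit(s)]
  5: c→2  [1 exit(s)]
  6: b→2  tau→1  tau→2  tau→6  [4 exit(s)]
  7: b→6  tau→4  tau→5  [3 exit(s)]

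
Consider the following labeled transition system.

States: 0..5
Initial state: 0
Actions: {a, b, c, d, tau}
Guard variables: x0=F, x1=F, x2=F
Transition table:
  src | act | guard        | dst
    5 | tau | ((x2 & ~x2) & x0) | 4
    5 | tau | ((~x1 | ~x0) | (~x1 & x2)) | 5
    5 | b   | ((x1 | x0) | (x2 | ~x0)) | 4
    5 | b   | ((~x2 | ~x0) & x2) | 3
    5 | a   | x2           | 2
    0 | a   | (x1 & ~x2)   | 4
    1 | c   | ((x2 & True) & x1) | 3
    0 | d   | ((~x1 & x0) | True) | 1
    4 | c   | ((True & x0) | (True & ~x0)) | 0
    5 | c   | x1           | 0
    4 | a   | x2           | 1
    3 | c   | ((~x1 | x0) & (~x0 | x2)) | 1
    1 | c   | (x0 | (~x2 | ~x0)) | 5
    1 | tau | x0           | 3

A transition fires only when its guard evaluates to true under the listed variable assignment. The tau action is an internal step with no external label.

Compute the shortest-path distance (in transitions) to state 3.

Layered search for 3:
  depth 0: {0}
  depth 1: {1}
  depth 2: {5}
  depth 3: {4}
3 never appears.

Answer: UNREACHABLE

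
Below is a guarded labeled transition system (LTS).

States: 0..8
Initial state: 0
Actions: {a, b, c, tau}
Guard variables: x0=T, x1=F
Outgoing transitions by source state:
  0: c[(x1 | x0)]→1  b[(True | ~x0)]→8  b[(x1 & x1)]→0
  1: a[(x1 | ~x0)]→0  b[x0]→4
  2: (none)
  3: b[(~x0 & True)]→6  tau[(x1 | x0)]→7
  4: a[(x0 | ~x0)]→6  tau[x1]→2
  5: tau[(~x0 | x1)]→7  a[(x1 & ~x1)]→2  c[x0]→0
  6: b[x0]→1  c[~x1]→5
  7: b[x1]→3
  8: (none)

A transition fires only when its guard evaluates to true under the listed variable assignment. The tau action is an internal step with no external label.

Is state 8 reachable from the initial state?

Answer: REACHABLE

Analysis:
8 transition(s) survive guard evaluation.
depth 0: {0}
depth 1: {1,8}  total {0,1,8}
depth 2: {4}  total {0,1,4,8}
depth 3: {6}  total {0,1,4,6,8}
depth 4: {5}  total {0,1,4,5,6,8}
Reach set: {0,1,4,5,6,8}
Path to 8: b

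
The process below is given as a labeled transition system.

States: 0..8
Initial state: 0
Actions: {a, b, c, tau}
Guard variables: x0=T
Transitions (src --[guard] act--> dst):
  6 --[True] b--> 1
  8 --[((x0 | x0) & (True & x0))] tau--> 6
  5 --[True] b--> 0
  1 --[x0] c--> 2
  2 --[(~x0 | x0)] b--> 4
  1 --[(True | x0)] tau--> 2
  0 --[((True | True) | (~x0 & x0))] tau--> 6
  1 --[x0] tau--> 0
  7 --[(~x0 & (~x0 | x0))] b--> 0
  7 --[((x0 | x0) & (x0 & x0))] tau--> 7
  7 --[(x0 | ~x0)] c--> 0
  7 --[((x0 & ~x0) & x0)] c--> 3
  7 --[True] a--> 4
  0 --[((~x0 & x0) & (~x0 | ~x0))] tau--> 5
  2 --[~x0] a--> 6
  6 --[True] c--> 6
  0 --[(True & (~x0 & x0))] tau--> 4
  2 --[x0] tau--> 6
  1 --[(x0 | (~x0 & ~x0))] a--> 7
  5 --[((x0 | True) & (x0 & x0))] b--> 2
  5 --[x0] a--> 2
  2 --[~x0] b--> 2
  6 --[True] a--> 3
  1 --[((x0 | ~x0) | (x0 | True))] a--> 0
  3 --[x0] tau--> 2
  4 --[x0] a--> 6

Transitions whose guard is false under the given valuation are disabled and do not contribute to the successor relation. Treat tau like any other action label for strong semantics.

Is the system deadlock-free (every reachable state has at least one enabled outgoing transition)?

Answer: DEADLOCK-FREE

Trace:
Reach set: {0,1,2,3,4,6,7}
  0: tau→6  [deg 1]
  1: a→0  a→7  c→2  tau→0  tau→2  [deg 5]
  2: b→4  tau→6  [deg 2]
  3: tau→2  [deg 1]
  4: a→6  [deg 1]
  6: a→3  b→1  c→6  [deg 3]
  7: a→4  c→0  tau→7  [deg 3]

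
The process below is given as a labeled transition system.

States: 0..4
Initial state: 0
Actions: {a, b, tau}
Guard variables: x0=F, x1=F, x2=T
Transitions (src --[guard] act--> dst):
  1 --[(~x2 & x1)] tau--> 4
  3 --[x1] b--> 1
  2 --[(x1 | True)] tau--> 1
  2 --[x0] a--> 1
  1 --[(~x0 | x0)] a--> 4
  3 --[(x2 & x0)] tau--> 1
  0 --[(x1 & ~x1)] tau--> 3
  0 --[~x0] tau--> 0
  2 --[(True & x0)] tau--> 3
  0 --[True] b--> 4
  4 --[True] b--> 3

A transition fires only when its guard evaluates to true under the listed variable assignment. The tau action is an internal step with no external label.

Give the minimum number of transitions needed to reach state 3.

Answer: 2

Analysis:
Layered search for 3:
  Layer 0: {0}
  Layer 1: {4}
  Layer 2: {3}
depth(3)=2, e.g. b·b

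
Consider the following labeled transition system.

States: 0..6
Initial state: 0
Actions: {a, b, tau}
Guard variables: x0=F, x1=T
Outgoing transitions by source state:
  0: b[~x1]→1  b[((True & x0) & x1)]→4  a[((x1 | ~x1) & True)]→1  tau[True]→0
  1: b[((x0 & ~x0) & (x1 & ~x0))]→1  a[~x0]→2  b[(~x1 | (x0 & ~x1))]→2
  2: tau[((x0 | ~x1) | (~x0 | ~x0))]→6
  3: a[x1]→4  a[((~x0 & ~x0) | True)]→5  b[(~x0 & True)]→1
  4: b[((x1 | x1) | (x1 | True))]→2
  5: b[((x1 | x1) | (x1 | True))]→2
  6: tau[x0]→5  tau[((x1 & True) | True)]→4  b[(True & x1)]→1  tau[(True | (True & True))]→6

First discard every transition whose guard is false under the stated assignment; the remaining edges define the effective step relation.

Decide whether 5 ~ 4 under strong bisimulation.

Compute ~ classes (split until stable):
  π0 = {{0,1,2,3,4,5,6}}
  π1 = {{0},{1},{2},{3},{4,5},{6}}
stable after 2 split(s): 6 block(s)
[5]={4,5}  [4]={4,5}

Answer: BISIMILAR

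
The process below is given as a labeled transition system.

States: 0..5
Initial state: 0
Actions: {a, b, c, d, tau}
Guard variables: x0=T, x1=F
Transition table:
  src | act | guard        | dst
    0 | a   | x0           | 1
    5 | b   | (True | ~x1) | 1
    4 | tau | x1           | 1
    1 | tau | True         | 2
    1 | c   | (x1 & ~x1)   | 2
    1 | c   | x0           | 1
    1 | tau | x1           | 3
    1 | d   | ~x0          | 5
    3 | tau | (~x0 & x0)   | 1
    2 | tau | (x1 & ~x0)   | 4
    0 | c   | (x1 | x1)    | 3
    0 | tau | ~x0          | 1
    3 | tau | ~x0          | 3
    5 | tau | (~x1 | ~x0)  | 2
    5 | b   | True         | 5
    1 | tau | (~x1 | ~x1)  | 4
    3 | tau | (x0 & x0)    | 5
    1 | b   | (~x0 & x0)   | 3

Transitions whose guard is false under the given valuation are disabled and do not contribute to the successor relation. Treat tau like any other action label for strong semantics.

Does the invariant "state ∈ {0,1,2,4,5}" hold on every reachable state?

Answer: INVARIANT HOLDS

Analysis:
Allowed set {0,1,2,4,5}
Reachable = {0,1,2,4}
  0: ✓
  1: ✓
  2: ✓
  4: ✓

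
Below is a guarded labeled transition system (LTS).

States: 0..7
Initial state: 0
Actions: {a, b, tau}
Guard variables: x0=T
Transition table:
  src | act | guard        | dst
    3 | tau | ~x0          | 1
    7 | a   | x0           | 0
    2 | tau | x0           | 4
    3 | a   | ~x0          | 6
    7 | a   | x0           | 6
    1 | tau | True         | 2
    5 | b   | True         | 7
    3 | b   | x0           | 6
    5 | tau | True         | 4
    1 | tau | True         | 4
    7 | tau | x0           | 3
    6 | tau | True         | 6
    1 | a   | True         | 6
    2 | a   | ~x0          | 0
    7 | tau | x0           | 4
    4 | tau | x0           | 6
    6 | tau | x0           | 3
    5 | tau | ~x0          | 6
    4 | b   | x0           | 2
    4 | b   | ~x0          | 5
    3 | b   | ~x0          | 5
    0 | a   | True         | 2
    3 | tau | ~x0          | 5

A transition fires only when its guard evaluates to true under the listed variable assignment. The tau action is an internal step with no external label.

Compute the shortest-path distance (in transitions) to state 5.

Answer: UNREACHABLE

Analysis:
BFS to 5:
  Layer 0: {0}
  Layer 1: {2}
  Layer 2: {4}
  Layer 3: {6}
  Layer 4: {3}
5 never appears.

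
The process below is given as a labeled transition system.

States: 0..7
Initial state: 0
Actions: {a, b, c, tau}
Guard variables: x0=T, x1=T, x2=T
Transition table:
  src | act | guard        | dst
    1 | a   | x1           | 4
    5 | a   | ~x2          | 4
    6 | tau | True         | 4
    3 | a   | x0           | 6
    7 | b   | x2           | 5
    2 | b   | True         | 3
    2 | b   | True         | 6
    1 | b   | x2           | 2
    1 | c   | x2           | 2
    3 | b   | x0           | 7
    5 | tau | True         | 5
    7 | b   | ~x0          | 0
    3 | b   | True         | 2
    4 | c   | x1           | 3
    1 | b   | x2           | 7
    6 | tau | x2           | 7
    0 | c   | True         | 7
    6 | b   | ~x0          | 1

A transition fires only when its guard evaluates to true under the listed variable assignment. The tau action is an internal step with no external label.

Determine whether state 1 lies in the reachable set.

Answer: UNREACHABLE

Working:
After dropping false guards: 15 live edges.
Layer 0: {0}
Layer 1: {7}  cumulative {0,7}
Layer 2: {5}  cumulative {0,5,7}
R = {0,5,7}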